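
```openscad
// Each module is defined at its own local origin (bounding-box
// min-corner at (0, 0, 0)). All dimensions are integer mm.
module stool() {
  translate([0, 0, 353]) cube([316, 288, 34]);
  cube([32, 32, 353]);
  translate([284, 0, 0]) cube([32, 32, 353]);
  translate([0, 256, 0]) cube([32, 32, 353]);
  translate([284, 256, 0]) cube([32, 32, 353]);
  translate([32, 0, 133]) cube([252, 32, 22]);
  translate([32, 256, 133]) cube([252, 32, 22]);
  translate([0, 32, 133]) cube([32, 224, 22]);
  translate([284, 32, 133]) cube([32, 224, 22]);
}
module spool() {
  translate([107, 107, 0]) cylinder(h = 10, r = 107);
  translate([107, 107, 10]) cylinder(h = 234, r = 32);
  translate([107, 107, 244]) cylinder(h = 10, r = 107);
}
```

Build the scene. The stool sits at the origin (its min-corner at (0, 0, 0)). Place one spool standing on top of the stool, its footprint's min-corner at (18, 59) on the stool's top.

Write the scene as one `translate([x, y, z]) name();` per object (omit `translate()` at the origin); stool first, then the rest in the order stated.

stool();
translate([18, 59, 387]) spool();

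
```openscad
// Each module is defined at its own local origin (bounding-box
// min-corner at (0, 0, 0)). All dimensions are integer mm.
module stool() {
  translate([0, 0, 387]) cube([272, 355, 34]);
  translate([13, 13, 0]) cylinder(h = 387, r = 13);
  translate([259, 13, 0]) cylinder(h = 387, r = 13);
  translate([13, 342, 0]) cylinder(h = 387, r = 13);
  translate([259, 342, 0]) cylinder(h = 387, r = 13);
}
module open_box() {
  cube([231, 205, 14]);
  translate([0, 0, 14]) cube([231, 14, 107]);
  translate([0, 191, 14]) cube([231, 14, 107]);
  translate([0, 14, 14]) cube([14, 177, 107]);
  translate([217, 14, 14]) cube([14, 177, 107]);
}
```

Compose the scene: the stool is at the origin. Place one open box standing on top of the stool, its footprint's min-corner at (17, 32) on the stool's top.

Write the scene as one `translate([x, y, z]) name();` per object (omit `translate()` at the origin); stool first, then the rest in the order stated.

stool();
translate([17, 32, 421]) open_box();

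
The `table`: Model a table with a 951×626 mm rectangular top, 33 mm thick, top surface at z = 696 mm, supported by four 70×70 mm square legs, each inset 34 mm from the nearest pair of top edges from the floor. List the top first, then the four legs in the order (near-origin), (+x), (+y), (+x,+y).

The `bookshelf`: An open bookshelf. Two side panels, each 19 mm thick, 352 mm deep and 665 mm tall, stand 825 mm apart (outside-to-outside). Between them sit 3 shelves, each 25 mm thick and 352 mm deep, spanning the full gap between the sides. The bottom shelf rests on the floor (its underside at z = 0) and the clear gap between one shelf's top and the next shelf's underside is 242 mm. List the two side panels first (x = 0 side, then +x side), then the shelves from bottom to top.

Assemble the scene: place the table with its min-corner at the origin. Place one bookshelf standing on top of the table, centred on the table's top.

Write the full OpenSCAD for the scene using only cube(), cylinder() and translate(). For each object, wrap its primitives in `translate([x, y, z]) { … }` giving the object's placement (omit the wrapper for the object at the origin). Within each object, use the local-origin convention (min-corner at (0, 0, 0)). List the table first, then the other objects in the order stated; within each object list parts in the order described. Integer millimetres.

translate([0, 0, 663]) cube([951, 626, 33]);
translate([34, 34, 0]) cube([70, 70, 663]);
translate([847, 34, 0]) cube([70, 70, 663]);
translate([34, 522, 0]) cube([70, 70, 663]);
translate([847, 522, 0]) cube([70, 70, 663]);
translate([63, 137, 696]) {
  cube([19, 352, 665]);
  translate([806, 0, 0]) cube([19, 352, 665]);
  translate([19, 0, 0]) cube([787, 352, 25]);
  translate([19, 0, 267]) cube([787, 352, 25]);
  translate([19, 0, 534]) cube([787, 352, 25]);
}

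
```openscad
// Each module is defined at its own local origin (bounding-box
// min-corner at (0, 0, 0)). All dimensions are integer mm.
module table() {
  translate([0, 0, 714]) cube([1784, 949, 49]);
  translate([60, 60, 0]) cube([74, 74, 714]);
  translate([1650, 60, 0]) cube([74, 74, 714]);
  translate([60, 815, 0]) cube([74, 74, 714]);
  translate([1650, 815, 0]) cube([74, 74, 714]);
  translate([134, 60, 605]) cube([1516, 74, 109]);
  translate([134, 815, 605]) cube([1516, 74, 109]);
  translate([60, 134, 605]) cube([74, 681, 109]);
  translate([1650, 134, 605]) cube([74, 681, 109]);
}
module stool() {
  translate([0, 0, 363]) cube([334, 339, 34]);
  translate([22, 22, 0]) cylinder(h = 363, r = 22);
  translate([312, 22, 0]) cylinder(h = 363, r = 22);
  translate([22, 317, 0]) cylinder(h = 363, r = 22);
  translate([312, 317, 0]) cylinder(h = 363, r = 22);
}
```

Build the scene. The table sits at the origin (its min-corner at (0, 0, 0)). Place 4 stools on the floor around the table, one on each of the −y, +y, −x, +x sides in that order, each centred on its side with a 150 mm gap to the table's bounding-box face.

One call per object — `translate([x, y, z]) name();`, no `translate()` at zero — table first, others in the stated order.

table();
translate([725, -489, 0]) stool();
translate([725, 1099, 0]) stool();
translate([-484, 305, 0]) stool();
translate([1934, 305, 0]) stool();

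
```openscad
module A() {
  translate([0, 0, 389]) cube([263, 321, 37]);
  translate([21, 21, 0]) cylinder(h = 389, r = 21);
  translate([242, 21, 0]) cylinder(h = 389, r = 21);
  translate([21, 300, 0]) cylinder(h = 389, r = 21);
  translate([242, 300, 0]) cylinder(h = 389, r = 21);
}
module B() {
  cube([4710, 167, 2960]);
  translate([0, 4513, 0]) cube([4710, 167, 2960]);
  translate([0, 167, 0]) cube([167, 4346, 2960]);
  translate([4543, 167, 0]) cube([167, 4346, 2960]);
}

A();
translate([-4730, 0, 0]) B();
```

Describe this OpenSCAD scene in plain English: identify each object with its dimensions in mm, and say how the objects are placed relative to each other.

A is a simple wooden stool: a rectangular seat 263 mm (x) by 321 mm (y), 37 mm thick, top face at z = 426 mm, on four round legs, each 42 mm in diameter. The legs rest on z = 0, each leg's axis is inset half a diameter from the nearest pair of seat edges (so the leg's bounding box is flush with the corner).

B is a box-shaped house frame (walls only): outside footprint 4710×4680 mm, wall height 2960 mm, wall thickness 167 mm. The two y-facing walls run the full x-width; the two x-facing walls fit between the inner faces of the y-facing walls.

The house frame is on the floor beside the stool on its −x side.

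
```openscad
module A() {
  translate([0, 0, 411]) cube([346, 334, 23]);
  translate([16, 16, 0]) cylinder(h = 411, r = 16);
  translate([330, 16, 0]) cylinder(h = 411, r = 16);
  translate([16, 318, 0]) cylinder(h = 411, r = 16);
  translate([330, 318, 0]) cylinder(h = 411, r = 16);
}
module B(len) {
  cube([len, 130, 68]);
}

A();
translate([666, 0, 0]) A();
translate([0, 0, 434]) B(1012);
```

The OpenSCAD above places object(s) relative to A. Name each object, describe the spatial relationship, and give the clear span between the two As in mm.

Second stool starts at x = 666; first ends at x = 346; clear span = 666 − 346 = 320 mm.

A is a stool. B is a beam. A beam spans the tops of two stools. The clear span between the two stools is 320 mm.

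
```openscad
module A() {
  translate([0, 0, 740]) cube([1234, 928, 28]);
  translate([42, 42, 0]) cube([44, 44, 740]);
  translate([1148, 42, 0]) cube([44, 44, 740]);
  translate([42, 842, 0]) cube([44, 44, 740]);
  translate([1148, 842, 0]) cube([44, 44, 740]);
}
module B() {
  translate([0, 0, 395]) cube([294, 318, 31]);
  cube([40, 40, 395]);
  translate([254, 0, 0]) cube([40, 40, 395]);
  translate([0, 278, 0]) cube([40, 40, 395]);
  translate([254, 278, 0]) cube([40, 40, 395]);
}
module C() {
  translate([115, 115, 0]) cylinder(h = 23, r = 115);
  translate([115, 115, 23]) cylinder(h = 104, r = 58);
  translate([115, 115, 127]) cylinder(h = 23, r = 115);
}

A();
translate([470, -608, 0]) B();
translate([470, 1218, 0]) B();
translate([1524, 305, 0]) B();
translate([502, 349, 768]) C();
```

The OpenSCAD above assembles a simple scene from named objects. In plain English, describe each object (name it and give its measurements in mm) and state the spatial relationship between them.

A is a table: top 1234 mm (x) × 928 mm (y), 28 mm thick, upper face at z = 768 mm, on four 44×44 mm square legs, each inset 42 mm from the nearest pair of top edges, running from z = 0 to the bottom of the top.

B is a simple wooden stool: a rectangular seat 294 mm (x) by 318 mm (y), 31 mm thick, top face at z = 426 mm, on four square legs, each 40×40 mm in cross-section. The legs rest on z = 0, each flush with a corner of the seat.

C is a spool: two coaxial disc flanges of radius 115 mm and thickness 23 mm, joined by a core cylinder of radius 58 mm and height 104 mm. The lower flange rests on z = 0 and the three cylinders share a vertical axis.

Three stools sit around the table at the −y, +y, +x sides. The spool is on top of the table, centred.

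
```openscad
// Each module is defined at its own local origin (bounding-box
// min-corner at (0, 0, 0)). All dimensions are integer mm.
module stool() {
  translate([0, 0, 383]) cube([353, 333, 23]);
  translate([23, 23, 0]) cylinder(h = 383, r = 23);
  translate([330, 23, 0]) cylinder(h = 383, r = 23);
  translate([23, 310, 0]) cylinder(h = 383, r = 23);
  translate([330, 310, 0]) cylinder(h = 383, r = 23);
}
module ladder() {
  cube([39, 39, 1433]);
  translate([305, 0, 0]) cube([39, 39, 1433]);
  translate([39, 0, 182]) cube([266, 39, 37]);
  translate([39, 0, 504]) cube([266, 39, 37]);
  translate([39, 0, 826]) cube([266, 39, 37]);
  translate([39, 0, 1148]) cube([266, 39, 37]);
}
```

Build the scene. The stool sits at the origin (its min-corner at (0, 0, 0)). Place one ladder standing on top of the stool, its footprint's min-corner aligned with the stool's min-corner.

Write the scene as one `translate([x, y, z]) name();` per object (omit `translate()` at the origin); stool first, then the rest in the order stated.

stool();
translate([0, 0, 406]) ladder();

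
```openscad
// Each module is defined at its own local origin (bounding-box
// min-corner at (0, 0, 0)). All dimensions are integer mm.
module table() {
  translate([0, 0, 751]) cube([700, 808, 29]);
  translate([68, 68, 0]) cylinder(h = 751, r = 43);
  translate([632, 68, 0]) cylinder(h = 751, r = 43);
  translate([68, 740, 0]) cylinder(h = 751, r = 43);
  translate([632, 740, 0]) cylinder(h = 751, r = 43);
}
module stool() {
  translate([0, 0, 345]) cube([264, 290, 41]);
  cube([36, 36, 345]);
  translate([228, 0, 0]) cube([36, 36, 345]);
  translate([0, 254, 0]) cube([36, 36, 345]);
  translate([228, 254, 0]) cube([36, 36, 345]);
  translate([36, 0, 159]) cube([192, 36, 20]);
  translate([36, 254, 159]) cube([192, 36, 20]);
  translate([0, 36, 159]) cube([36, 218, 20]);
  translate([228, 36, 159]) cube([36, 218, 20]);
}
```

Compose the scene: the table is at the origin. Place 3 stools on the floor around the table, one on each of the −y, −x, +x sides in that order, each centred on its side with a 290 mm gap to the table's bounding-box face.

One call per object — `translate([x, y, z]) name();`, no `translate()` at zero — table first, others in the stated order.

table();
translate([218, -580, 0]) stool();
translate([-554, 259, 0]) stool();
translate([990, 259, 0]) stool();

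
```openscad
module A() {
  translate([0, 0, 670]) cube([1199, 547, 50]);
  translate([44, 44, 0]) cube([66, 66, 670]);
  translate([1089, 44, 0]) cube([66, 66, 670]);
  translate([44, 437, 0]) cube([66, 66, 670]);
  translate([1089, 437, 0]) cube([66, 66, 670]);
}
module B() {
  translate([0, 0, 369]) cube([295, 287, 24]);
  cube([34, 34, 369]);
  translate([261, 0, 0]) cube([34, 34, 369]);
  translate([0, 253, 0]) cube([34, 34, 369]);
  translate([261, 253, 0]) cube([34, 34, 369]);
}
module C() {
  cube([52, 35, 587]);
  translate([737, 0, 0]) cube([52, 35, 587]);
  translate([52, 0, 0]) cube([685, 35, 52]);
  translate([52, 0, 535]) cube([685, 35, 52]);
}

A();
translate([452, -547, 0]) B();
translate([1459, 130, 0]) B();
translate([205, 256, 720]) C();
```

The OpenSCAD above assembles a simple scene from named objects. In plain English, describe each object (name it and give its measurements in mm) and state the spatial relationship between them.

A is a table with a 1199×547 mm rectangular top, 50 mm thick, top surface at z = 720 mm, supported by four 66×66 mm square legs, each inset 44 mm from the nearest pair of top edges, running from the floor.

B is a four-legged stool. The seat is 295×287 mm, 24 mm thick, top at z = 393 mm. It stands on four square legs, each 34×34 mm in cross-section, from z = 0 to the seat underside, each flush with a corner of the seat.

C is a rectangular picture frame lying in the x–z plane (depth along y). The opening is 685 mm wide (x) by 483 mm tall (z), surrounded by a border 52 mm wide on all four sides. The frame is 35 mm deep and is made of two full-height vertical stiles with two horizontal rails fitted between them.

Two stools sit around the table at the −y, +x sides. The picture frame is on top of the table, centred.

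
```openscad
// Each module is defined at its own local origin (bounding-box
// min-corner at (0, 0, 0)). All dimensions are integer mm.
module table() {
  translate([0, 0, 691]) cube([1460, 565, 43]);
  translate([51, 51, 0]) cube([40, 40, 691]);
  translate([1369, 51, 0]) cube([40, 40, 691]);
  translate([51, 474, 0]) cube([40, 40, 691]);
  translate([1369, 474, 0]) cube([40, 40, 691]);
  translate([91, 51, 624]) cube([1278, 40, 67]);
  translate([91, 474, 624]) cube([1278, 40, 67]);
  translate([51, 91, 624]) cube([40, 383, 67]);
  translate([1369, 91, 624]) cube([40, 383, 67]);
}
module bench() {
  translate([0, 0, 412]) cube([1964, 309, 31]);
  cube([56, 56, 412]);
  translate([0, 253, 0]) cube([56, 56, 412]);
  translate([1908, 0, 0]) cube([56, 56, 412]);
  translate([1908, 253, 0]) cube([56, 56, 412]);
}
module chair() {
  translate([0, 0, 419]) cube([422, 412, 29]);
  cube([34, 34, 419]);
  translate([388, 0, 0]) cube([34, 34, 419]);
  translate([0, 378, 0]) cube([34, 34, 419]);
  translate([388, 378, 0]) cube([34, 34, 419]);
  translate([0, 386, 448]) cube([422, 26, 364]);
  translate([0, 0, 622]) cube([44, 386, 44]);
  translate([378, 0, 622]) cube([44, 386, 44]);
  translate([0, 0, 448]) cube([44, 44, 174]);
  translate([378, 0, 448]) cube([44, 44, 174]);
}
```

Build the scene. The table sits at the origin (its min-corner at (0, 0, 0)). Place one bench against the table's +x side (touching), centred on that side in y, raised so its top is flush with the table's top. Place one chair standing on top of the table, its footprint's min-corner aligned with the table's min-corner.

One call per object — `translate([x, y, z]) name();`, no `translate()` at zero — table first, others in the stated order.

table();
translate([1460, 128, 291]) bench();
translate([0, 0, 734]) chair();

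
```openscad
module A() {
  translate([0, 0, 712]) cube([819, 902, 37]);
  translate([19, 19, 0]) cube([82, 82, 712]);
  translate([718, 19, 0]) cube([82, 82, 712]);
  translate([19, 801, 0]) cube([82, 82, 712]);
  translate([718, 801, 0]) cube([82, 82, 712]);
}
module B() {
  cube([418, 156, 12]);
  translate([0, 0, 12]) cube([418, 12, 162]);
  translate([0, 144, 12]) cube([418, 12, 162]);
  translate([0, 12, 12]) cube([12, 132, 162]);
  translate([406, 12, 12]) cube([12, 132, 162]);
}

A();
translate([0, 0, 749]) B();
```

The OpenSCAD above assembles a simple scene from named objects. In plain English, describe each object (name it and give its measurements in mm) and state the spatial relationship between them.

A is a rectangular dining table. The top is 819×902×37 mm with its upper surface at z = 749 mm. It stands on four 82×82 mm square legs, each inset 19 mm from the nearest pair of top edges, running from the floor to the underside of the top.

B is an open storage box with external size 418×156×174 mm and wall thickness 12 mm (the base is also 12 mm thick). The base covers the whole footprint; the four walls stand on the base, with the y-facing walls full-width and the x-facing walls fitting between their inner faces.

The open box is on top of the table.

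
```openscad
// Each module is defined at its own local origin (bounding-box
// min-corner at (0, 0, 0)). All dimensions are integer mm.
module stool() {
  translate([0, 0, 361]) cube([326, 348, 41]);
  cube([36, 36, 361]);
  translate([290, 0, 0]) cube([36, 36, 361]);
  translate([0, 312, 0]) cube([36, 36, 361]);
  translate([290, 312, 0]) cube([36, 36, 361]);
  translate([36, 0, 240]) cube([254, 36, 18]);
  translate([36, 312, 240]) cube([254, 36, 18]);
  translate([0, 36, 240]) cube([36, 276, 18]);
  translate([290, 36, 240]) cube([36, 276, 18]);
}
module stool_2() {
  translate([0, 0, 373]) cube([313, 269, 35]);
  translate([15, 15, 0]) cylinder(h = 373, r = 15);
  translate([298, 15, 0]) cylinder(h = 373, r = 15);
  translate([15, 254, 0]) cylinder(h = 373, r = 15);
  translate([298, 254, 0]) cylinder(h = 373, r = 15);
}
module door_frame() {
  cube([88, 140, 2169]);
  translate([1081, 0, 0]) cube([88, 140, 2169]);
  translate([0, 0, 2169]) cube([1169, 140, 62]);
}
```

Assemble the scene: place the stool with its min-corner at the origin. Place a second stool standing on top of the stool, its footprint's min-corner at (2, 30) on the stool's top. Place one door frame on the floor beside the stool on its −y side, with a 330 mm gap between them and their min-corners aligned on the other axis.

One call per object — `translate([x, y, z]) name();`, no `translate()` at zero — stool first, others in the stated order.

stool();
translate([2, 30, 402]) stool_2();
translate([0, -470, 0]) door_frame();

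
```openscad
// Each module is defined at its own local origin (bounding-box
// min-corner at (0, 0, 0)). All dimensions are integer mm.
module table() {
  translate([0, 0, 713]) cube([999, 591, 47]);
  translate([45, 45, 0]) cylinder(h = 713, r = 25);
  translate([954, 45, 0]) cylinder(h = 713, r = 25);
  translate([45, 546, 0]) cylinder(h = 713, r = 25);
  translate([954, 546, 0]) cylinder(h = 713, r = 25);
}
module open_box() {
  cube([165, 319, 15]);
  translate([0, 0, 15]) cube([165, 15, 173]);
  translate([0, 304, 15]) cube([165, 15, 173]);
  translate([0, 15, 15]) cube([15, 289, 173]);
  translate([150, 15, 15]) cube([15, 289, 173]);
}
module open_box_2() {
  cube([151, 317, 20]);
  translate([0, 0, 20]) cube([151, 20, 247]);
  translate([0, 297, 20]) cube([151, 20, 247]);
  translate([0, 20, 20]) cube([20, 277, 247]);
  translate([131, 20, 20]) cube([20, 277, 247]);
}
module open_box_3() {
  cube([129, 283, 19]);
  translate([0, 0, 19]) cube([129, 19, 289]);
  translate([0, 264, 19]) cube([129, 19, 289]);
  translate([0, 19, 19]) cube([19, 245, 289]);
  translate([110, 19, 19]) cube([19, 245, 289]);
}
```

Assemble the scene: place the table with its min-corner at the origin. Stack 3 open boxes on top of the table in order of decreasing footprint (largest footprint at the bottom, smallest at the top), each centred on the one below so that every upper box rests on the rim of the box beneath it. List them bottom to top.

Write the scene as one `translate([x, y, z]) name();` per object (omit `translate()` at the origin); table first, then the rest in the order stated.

table();
translate([417, 136, 760]) open_box();
translate([424, 137, 948]) open_box_2();
translate([435, 154, 1215]) open_box_3();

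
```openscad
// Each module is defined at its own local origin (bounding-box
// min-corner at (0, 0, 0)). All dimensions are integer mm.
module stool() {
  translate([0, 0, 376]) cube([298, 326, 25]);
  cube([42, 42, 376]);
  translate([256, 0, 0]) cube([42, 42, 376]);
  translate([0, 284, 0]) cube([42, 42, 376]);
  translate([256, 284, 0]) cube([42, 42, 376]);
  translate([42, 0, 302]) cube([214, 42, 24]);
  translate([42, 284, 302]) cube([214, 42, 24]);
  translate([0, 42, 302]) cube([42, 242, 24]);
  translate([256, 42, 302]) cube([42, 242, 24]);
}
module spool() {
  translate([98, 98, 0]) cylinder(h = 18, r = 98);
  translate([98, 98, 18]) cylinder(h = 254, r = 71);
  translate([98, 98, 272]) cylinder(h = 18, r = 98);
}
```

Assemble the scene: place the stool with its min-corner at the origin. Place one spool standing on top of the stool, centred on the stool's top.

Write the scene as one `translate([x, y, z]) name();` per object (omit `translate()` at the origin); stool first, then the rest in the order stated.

stool();
translate([51, 65, 401]) spool();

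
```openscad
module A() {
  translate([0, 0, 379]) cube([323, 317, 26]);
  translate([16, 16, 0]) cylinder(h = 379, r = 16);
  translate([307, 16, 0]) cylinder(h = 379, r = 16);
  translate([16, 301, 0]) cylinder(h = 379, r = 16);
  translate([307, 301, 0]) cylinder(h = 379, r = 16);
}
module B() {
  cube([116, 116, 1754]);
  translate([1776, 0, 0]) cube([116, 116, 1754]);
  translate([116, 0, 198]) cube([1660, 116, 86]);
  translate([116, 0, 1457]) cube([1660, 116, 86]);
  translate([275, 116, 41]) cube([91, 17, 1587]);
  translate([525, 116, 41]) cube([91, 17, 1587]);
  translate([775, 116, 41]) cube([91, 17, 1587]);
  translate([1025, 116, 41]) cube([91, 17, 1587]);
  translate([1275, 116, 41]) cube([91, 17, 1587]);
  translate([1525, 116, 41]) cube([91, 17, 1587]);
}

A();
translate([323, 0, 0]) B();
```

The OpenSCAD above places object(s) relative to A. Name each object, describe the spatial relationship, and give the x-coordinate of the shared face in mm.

A is a stool. B is a fence section. The fence section is against the stool's +x side, with their −y faces flush. The x-coordinate of the shared face is 323 mm.

The stool's +x face and the fence section's −x face are both at x = 323 mm.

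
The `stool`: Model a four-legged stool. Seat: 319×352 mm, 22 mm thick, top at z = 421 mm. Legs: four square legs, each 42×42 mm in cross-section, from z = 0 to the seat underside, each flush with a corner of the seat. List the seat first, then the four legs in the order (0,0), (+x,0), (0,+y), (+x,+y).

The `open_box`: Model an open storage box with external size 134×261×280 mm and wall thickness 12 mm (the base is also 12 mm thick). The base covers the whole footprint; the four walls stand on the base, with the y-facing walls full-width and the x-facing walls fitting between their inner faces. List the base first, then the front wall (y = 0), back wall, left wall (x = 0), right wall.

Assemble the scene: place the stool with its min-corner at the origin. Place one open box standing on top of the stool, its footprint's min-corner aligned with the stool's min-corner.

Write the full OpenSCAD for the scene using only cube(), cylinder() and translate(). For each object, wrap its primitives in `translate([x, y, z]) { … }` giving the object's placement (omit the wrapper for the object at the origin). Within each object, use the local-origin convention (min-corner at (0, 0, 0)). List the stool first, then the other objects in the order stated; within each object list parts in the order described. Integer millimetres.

translate([0, 0, 399]) cube([319, 352, 22]);
cube([42, 42, 399]);
translate([277, 0, 0]) cube([42, 42, 399]);
translate([0, 310, 0]) cube([42, 42, 399]);
translate([277, 310, 0]) cube([42, 42, 399]);
translate([0, 0, 421]) {
  cube([134, 261, 12]);
  translate([0, 0, 12]) cube([134, 12, 268]);
  translate([0, 249, 12]) cube([134, 12, 268]);
  translate([0, 12, 12]) cube([12, 237, 268]);
  translate([122, 12, 12]) cube([12, 237, 268]);
}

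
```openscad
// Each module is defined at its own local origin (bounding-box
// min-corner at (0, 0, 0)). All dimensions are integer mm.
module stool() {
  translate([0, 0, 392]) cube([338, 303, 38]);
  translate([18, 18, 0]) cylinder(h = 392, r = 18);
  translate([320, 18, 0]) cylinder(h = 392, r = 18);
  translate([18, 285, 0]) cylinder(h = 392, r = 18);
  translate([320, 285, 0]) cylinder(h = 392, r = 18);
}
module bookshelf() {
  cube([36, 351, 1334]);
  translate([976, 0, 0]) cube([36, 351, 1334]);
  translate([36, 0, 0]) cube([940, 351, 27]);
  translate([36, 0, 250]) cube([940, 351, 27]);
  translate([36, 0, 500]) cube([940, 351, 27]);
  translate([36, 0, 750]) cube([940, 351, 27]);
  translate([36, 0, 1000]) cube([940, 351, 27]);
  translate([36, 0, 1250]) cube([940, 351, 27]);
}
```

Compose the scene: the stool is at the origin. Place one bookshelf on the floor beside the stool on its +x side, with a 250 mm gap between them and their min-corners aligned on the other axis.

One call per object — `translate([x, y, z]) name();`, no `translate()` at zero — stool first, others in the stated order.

stool();
translate([588, 0, 0]) bookshelf();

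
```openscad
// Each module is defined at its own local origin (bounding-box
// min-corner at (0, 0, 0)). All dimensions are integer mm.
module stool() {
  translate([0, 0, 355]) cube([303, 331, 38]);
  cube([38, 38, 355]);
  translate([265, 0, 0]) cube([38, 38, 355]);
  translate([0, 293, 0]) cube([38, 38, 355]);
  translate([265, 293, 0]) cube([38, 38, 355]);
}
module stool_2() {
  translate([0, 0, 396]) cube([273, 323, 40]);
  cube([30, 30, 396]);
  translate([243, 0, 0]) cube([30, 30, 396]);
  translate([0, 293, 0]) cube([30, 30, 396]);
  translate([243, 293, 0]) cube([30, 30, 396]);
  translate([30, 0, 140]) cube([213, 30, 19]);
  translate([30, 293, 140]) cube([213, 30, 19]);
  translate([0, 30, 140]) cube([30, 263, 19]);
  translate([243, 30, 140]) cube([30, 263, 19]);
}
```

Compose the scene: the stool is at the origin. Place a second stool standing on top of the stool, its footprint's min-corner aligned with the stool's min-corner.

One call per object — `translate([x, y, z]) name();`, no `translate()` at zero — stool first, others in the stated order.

stool();
translate([0, 0, 393]) stool_2();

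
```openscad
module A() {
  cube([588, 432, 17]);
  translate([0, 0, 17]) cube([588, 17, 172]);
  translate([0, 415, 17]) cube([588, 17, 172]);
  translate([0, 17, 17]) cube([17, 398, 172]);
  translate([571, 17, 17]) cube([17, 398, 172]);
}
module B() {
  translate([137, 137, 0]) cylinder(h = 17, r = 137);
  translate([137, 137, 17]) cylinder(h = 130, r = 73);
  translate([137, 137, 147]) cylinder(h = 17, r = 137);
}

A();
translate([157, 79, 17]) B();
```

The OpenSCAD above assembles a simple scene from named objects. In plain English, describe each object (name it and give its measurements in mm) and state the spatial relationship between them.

A is an open storage box with external size 588×432×189 mm and wall thickness 17 mm (the base is also 17 mm thick). The base covers the whole footprint; the four walls stand on the base, with the y-facing walls full-width and the x-facing walls fitting between their inner faces.

B is a spool: two coaxial disc flanges of radius 137 mm and thickness 17 mm, joined by a core cylinder of radius 73 mm and height 130 mm. The lower flange rests on z = 0 and the three cylinders share a vertical axis.

The spool sits inside the open box, centred.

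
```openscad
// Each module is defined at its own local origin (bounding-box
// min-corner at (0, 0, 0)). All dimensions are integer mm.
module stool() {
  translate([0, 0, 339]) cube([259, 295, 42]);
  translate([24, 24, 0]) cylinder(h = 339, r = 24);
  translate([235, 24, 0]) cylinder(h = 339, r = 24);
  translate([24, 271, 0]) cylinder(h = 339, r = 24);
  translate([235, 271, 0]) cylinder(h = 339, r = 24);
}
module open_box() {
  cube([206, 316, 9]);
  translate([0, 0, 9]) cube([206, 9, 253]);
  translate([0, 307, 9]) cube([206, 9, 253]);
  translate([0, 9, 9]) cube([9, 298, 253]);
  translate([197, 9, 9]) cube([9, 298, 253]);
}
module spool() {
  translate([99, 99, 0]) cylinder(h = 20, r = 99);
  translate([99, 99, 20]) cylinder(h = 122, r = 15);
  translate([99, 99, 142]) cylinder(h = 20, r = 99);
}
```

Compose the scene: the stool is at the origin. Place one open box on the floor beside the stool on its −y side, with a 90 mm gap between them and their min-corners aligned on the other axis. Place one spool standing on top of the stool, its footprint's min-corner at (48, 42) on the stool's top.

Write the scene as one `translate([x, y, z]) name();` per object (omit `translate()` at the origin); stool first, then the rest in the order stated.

stool();
translate([0, -406, 0]) open_box();
translate([48, 42, 381]) spool();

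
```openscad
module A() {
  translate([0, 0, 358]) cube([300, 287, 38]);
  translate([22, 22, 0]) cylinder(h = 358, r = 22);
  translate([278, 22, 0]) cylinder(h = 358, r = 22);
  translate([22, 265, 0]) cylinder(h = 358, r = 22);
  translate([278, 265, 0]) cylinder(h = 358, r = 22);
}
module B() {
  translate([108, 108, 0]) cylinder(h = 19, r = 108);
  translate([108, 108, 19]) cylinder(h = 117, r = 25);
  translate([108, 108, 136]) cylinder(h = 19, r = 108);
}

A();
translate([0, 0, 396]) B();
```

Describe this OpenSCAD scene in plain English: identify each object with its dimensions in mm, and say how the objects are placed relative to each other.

A is a four-legged stool. The seat is a 300×287×38 mm slab whose top surface is at z = 396 mm; four round legs, each 44 mm in diameter, run from the floor (z = 0) to the underside of the seat, each leg's axis is inset half a diameter from the nearest pair of seat edges (so the leg's bounding box is flush with the corner).

B is a spool: two coaxial disc flanges of radius 108 mm and thickness 19 mm, joined by a core cylinder of radius 25 mm and height 117 mm. The lower flange rests on z = 0 and the three cylinders share a vertical axis.

The spool is on top of the stool.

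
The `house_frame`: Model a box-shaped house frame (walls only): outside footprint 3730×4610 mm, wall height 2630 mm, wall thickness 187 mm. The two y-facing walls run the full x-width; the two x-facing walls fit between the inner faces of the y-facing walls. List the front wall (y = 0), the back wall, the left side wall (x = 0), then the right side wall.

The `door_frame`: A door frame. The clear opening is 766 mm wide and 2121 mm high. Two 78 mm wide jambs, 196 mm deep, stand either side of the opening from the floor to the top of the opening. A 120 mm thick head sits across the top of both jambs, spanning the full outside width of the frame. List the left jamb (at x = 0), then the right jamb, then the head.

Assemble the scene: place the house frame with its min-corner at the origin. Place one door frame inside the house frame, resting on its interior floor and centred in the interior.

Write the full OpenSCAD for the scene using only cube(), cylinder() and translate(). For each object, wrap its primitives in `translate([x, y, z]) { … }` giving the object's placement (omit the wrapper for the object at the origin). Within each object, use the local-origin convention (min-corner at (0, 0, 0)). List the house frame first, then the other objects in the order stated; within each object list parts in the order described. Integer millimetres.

cube([3730, 187, 2630]);
translate([0, 4423, 0]) cube([3730, 187, 2630]);
translate([0, 187, 0]) cube([187, 4236, 2630]);
translate([3543, 187, 0]) cube([187, 4236, 2630]);
translate([1404, 2207, 0]) {
  cube([78, 196, 2121]);
  translate([844, 0, 0]) cube([78, 196, 2121]);
  translate([0, 0, 2121]) cube([922, 196, 120]);
}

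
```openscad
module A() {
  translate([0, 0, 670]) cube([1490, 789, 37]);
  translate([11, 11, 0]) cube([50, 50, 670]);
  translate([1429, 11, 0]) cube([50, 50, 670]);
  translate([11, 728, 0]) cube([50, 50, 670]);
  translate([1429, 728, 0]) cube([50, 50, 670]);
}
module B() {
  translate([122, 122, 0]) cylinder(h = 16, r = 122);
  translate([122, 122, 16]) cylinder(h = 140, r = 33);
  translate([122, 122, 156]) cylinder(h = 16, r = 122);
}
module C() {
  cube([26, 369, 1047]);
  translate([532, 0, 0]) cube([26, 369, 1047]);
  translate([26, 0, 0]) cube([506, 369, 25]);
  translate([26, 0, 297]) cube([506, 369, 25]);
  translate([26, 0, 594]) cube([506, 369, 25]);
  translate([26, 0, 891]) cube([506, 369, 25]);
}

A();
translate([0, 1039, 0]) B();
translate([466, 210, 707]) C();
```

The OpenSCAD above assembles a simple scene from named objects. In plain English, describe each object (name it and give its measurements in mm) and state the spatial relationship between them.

A is a rectangular dining table. The top is 1490×789×37 mm with its upper surface at z = 707 mm. It stands on four 50×50 mm square legs, each inset 11 mm from the nearest pair of top edges, running from the floor to the underside of the top.

B is a spool: two coaxial disc flanges of radius 122 mm and thickness 16 mm, joined by a core cylinder of radius 33 mm and height 140 mm. The lower flange rests on z = 0 and the three cylinders share a vertical axis.

C is a bookshelf 558 mm wide overall, 369 mm deep and 1047 mm tall. The two sides are 26 mm thick vertical panels. 4 horizontal shelves of 25 mm thickness span between the inner faces of the sides; the lowest shelf sits on the floor and shelves are stacked with a clear vertical gap of 272 mm between each pair.

The spool is on the floor beside the table on its +y side. The bookshelf is on top of the table, centred.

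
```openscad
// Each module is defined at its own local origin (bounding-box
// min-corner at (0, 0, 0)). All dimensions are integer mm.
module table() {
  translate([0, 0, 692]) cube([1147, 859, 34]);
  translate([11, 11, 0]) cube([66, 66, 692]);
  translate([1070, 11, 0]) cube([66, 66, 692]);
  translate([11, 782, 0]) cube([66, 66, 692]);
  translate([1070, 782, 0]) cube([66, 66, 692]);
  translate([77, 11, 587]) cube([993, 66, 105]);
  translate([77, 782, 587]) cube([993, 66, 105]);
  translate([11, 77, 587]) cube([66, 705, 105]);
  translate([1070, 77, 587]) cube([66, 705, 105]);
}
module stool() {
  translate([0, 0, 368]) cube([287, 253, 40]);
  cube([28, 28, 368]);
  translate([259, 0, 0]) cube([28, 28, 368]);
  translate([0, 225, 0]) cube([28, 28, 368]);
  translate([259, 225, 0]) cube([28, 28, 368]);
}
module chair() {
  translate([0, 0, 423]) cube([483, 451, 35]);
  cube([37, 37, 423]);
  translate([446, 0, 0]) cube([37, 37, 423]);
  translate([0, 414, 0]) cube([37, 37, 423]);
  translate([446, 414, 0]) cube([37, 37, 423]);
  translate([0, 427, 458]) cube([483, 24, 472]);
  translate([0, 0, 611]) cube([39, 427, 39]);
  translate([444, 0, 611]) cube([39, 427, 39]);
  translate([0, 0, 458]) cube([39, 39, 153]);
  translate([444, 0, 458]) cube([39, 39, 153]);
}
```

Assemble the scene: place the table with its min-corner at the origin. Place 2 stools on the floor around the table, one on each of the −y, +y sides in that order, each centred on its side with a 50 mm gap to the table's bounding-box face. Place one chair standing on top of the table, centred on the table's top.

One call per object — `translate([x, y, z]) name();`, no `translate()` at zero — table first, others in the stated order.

table();
translate([430, -303, 0]) stool();
translate([430, 909, 0]) stool();
translate([332, 204, 726]) chair();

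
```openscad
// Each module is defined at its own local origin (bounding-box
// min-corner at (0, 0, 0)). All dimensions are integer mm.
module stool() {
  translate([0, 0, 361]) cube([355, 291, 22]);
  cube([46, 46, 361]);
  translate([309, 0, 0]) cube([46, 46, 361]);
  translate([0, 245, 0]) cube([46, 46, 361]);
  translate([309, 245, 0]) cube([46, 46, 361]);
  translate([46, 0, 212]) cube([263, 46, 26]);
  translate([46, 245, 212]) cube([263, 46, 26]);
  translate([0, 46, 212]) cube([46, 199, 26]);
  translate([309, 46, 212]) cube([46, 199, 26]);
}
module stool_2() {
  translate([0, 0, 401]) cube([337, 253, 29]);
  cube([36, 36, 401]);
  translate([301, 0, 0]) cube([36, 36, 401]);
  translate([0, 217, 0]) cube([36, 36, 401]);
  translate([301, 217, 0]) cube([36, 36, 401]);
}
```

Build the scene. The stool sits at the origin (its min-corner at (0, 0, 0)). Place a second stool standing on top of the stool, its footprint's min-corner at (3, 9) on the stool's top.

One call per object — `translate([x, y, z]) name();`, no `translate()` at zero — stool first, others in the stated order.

stool();
translate([3, 9, 383]) stool_2();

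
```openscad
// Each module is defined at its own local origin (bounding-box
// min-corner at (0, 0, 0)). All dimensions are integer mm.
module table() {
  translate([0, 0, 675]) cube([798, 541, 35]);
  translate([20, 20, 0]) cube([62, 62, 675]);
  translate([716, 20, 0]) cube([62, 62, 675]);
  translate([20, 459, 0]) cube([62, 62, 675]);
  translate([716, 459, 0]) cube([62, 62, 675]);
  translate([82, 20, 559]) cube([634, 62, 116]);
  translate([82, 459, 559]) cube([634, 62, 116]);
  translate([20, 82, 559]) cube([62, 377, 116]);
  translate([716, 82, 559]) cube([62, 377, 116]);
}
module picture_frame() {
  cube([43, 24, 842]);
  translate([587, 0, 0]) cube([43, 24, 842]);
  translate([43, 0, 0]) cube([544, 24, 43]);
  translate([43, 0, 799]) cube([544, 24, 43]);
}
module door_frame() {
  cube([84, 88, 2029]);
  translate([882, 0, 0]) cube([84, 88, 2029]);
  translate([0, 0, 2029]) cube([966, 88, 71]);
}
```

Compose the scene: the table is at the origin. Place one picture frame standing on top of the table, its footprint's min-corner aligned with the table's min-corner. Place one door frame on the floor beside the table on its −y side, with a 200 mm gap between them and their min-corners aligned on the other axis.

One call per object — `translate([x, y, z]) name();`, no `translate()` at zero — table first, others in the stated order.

table();
translate([0, 0, 710]) picture_frame();
translate([0, -288, 0]) door_frame();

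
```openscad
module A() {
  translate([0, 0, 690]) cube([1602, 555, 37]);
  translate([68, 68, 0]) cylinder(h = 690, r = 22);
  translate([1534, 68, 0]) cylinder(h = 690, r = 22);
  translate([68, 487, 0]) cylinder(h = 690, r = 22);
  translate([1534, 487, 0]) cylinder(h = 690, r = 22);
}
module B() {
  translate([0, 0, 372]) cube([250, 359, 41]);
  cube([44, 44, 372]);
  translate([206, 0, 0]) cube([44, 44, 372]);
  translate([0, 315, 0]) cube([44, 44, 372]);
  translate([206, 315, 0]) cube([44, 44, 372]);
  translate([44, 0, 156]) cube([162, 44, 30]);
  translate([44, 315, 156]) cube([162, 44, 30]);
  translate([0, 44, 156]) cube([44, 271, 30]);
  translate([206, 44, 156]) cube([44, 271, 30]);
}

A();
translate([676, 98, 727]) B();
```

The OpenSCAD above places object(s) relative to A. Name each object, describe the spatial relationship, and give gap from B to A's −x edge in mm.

A is a table. B is a stool. The stool is on top of the table, centred. The gap from the stool to the table's −x edge is 676 mm.

The stool's min-x is at 676; the table's min-x is 0; gap = 676 mm.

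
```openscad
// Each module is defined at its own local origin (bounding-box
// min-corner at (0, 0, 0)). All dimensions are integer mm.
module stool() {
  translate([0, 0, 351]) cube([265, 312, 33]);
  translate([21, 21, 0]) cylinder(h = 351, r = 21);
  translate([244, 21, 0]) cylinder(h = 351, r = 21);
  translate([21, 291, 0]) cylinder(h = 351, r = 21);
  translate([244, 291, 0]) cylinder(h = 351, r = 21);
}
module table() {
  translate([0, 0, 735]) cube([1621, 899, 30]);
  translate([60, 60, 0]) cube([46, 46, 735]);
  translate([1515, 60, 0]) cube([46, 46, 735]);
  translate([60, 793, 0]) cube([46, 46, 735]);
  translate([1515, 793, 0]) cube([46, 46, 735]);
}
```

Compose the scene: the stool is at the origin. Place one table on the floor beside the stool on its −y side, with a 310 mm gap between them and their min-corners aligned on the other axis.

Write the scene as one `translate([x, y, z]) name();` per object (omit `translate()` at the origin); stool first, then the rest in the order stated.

stool();
translate([0, -1209, 0]) table();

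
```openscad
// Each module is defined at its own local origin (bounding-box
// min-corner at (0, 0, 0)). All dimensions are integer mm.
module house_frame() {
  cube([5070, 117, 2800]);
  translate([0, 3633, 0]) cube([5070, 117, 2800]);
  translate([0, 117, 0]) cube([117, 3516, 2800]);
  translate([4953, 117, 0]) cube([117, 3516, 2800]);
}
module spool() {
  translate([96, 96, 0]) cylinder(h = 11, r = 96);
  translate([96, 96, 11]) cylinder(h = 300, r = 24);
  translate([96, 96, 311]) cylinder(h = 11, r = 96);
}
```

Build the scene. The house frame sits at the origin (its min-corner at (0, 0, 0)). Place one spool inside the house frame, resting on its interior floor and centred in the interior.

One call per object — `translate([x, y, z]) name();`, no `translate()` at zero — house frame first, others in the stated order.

house_frame();
translate([2439, 1779, 0]) spool();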